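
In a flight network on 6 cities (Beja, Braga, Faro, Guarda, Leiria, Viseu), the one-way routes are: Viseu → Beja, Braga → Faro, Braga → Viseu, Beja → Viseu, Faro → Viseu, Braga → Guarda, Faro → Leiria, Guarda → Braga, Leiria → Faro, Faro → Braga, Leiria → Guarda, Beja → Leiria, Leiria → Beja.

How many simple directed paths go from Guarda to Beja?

Guarda→Braga→Faro→Leiria→Beja
Guarda→Braga→Faro→Viseu→Beja
Guarda→Braga→Viseu→Beja

3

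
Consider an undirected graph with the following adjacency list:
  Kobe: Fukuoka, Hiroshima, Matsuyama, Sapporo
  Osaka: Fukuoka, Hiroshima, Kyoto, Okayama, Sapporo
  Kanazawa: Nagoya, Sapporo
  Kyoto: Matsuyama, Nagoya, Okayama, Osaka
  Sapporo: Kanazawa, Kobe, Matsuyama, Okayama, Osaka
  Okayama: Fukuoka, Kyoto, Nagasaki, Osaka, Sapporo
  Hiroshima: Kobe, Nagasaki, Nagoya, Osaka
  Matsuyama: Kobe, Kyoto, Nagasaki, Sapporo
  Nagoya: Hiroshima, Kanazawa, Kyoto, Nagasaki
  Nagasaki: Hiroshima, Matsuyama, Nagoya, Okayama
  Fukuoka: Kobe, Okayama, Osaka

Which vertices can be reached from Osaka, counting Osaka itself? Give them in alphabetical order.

Start at Osaka.
Its neighbours: Fukuoka, Hiroshima, Kyoto, Okayama, Sapporo.
Then their neighbours: Kanazawa, Kobe, Matsuyama, Nagasaki, Nagoya.
Every vertex is now reached.

Fukuoka, Hiroshima, Kanazawa, Kobe, Kyoto, Matsuyama, Nagasaki, Nagoya, Okayama, Osaka, Sapporo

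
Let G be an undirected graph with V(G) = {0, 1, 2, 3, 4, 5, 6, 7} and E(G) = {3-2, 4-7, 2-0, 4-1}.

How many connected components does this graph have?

From 0: component {0, 2, 3}.
From 1: component {1, 4, 7}.
From 5: component {5}.
From 6: component {6}.
That's 4 components.

4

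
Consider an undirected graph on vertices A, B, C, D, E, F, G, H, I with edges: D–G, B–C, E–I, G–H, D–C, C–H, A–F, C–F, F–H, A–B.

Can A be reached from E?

No

Explore from E.
Distance 1: reach I.
The search is exhausted without reaching A; it lies in a different component.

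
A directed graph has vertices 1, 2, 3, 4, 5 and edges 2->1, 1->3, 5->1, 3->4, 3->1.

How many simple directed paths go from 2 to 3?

2→1→3

1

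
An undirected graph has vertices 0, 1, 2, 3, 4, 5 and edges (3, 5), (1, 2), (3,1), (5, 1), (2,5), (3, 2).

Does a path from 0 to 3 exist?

No

0 has no edges, so nothing is reachable from it.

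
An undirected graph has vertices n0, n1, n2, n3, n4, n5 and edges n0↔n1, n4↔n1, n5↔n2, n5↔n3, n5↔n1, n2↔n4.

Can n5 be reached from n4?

Yes

Explore from n4.
Distance 1: reach n1, n2.
Distance 2: reach n0, n5.
Found n5.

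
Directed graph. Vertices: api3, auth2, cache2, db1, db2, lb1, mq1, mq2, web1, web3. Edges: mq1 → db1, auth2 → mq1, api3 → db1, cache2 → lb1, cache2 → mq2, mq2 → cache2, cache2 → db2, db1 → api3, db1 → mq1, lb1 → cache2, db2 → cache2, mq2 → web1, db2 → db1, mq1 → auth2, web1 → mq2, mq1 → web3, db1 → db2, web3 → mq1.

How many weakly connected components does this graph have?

From api3: component {api3, auth2, cache2, db1, db2, lb1, mq1, mq2, web1, web3}.
That's 1 component.

1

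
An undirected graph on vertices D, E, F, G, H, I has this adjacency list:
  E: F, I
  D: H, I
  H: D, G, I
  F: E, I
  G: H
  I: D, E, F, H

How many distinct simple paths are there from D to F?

4

D–H–I–E–F
D–H–I–F
D–I–E–F
D–I–F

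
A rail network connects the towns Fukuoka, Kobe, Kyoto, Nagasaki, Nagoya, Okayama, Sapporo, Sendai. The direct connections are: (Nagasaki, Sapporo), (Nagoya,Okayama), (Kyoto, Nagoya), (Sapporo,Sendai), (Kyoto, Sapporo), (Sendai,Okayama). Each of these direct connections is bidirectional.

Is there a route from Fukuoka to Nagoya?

Fukuoka has no edges, so nothing is reachable from it.

No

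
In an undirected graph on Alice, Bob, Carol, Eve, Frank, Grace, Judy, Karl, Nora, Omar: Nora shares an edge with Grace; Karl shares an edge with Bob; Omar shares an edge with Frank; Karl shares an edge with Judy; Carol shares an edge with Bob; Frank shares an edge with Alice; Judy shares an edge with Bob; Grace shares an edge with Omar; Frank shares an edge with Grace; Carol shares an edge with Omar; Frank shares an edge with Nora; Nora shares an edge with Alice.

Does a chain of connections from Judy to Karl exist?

Explore from Judy.
Distance 1: reach Bob, Karl.
Found Karl.

Yes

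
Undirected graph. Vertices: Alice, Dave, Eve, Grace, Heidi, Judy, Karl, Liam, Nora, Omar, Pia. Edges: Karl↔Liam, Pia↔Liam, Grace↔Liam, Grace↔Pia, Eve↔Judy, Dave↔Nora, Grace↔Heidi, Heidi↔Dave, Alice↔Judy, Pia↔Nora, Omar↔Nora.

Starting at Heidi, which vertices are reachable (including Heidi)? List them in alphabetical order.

Dave, Grace, Heidi, Karl, Liam, Nora, Omar, Pia

Start at Heidi.
Its neighbours: Dave, Grace.
Then their neighbours: Liam, Nora, Pia.
Then next layer: Karl, Omar.
Nothing further is reachable.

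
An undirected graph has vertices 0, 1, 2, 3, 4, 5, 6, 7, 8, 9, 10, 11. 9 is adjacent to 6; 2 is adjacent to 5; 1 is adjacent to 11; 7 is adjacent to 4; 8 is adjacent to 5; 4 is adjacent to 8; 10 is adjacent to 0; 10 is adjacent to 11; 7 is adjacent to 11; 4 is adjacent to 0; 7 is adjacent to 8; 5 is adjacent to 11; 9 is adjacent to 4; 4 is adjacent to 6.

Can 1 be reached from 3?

No

3 has no edges, so nothing is reachable from it.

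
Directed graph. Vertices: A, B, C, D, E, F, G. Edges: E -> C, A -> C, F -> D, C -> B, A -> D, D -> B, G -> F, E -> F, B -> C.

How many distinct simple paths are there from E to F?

1

E→F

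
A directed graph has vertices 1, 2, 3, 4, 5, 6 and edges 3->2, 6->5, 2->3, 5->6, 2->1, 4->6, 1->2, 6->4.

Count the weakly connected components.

2

From 1: component {1, 2, 3}.
From 4: component {4, 5, 6}.
That's 2 components.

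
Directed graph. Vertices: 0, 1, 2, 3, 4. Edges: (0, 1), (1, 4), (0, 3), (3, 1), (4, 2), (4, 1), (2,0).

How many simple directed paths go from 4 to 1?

4→1
4→2→0→1
4→2→0→3→1

3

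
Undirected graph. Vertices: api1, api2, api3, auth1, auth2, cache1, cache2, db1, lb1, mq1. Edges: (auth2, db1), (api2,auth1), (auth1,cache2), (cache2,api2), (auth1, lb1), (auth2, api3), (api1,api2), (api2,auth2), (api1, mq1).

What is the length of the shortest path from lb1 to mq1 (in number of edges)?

Distance 0: lb1.
Distance 1: auth1.
Distance 2: api2, cache2.
Distance 3: api1, auth2.
Distance 4: api3, db1, mq1 — contains mq1.

4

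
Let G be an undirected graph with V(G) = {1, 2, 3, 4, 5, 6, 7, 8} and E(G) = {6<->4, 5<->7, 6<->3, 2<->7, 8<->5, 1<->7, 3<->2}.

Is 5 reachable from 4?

Explore from 4.
Distance 1: reach 6.
Distance 2: reach 3.
Distance 3: reach 2.
Distance 4: reach 7.
Distance 5: reach 1, 5.
Found 5.

Yes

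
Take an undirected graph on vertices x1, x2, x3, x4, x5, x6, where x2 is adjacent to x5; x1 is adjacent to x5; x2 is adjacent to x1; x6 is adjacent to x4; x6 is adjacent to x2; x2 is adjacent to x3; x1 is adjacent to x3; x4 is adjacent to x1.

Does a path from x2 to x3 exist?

Explore from x2.
Distance 1: reach x1, x3, x5, x6.
Found x3.

Yes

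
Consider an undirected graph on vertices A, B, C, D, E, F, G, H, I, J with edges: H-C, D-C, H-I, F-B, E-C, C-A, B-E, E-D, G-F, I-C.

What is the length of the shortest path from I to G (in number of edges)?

5

Distance 0: I.
Distance 1: C, H.
Distance 2: A, D, E.
Distance 3: B.
Distance 4: F.
Distance 5: G — contains G.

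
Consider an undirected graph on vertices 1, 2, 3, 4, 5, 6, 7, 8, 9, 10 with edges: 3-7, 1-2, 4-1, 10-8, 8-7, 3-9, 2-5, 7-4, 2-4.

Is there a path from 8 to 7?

Explore from 8.
Distance 1: reach 7, 10.
Found 7.

Yes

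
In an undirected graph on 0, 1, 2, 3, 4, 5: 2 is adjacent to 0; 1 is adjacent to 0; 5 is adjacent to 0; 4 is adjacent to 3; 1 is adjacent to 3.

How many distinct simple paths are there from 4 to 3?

4–3

1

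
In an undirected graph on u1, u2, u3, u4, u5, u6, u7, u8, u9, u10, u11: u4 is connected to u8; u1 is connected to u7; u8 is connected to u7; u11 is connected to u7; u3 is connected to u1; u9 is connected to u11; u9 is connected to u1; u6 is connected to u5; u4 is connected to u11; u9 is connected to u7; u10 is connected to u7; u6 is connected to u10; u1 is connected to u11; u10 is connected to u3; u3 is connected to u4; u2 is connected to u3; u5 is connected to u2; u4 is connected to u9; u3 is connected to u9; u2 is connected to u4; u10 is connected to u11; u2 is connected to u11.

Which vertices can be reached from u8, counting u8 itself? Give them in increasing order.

Start at u8.
Its neighbours: u4, u7.
Then their neighbours: u1, u2, u3, u9, u10, u11.
Then next layer: u5, u6.
Every vertex is now reached.

u1, u2, u3, u4, u5, u6, u7, u8, u9, u10, u11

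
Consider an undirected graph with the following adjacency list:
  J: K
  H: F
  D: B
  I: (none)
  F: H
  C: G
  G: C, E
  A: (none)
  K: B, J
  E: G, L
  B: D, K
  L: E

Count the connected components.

5

From A: component {A}.
From B: component {B, D, J, K}.
From C: component {C, E, G, L}.
From F: component {F, H}.
From I: component {I}.
That's 5 components.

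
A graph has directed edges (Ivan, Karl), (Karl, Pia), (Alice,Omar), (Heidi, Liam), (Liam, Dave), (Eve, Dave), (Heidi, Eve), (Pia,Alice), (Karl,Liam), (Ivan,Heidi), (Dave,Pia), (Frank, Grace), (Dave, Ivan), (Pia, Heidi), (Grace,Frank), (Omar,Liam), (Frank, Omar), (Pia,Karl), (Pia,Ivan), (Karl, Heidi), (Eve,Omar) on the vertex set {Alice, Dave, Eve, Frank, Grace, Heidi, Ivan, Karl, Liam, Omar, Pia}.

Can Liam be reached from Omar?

Yes

Explore from Omar.
Distance 1: reach Liam.
Found Liam.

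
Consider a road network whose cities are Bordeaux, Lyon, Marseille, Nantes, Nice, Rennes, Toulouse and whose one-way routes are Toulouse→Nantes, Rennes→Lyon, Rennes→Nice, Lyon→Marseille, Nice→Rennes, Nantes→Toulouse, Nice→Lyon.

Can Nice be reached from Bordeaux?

No

Bordeaux has no outgoing edges, so nothing is reachable from it.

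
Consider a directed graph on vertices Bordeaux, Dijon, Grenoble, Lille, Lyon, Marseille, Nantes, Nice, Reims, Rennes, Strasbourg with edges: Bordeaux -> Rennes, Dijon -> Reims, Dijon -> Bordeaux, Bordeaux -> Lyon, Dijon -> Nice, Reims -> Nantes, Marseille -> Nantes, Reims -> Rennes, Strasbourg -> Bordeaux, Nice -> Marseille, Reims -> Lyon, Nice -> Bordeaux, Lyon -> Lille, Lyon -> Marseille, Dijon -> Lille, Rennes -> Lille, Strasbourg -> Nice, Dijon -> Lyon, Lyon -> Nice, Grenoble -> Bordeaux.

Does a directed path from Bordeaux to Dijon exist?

Explore from Bordeaux.
Distance 1: reach Lyon, Rennes.
Distance 2: reach Lille, Marseille, Nice.
Distance 3: reach Nantes.
The search from Bordeaux is exhausted; no directed path reaches Dijon.

No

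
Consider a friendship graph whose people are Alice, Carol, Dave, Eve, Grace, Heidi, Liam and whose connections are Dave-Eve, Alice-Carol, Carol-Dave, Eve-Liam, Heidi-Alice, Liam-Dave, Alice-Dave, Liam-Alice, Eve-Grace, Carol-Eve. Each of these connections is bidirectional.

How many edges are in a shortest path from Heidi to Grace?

4

Distance 0: Heidi.
Distance 1: Alice.
Distance 2: Carol, Dave, Liam.
Distance 3: Eve.
Distance 4: Grace — contains Grace.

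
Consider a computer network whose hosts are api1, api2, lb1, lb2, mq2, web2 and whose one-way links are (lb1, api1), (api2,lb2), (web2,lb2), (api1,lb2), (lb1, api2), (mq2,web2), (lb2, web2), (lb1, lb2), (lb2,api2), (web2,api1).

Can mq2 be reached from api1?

No

Explore from api1.
Distance 1: reach lb2.
Distance 2: reach api2, web2.
The search from api1 is exhausted; no directed path reaches mq2.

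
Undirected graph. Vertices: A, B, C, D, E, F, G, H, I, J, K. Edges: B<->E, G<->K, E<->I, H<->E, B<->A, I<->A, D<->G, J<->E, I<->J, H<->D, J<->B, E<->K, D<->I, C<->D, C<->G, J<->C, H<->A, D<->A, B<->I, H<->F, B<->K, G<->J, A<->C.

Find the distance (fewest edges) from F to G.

Distance 0: F.
Distance 1: H.
Distance 2: A, D, E.
Distance 3: B, C, G, I, J, K — contains G.

3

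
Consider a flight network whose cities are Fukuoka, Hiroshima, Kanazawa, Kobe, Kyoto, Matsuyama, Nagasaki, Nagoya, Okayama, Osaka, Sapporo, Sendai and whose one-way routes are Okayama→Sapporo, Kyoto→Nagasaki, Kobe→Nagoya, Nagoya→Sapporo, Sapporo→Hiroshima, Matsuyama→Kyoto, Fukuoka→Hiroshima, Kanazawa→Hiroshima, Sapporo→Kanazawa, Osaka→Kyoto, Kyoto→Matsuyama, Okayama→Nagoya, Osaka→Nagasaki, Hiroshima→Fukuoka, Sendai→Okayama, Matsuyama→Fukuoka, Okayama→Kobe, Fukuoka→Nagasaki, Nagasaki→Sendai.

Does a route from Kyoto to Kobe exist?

Explore from Kyoto.
Distance 1: reach Matsuyama, Nagasaki.
Distance 2: reach Fukuoka, Sendai.
Distance 3: reach Hiroshima, Okayama.
Distance 4: reach Kobe, Nagoya, Sapporo.
Found Kobe.

Yes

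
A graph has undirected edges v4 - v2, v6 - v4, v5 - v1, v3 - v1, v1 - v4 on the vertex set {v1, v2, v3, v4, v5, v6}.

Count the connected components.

From v1: component {v1, v2, v3, v4, v5, v6}.
That's 1 component.

1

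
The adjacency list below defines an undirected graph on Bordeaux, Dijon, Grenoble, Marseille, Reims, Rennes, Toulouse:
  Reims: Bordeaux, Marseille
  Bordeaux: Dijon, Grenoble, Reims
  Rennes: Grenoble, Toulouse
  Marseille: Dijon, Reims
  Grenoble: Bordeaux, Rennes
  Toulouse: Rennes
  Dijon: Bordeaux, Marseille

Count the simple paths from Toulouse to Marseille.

Toulouse–Rennes–Grenoble–Bordeaux–Dijon–Marseille
Toulouse–Rennes–Grenoble–Bordeaux–Reims–Marseille

2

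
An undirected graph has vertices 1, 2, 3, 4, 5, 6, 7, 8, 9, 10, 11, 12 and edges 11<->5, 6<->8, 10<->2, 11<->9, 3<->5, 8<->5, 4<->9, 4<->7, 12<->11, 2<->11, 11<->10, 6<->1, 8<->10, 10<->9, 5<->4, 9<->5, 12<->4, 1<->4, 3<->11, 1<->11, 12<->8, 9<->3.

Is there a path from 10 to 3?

Yes

Explore from 10.
Distance 1: reach 2, 8, 9, 11.
Distance 2: reach 1, 3, 4, 5, 6, 12.
Found 3.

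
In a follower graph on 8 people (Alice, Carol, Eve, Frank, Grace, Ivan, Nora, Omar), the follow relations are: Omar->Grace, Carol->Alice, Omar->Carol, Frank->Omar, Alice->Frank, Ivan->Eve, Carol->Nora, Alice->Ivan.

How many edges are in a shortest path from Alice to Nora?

Distance 0: Alice.
Distance 1: Frank, Ivan.
Distance 2: Eve, Omar.
Distance 3: Carol, Grace.
Distance 4: Nora — contains Nora.

4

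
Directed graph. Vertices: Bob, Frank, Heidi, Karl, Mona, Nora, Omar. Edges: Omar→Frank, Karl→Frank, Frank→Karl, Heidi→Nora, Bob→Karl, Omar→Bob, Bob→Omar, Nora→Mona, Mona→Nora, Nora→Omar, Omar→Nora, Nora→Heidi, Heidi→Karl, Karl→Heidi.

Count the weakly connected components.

1

From Bob: component {Bob, Frank, Heidi, Karl, Mona, Nora, Omar}.
That's 1 component.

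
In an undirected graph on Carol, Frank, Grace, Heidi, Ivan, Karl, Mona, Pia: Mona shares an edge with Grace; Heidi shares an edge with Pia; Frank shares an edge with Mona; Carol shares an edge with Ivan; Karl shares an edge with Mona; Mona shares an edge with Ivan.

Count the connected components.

2

From Carol: component {Carol, Frank, Grace, Ivan, Karl, Mona}.
From Heidi: component {Heidi, Pia}.
That's 2 components.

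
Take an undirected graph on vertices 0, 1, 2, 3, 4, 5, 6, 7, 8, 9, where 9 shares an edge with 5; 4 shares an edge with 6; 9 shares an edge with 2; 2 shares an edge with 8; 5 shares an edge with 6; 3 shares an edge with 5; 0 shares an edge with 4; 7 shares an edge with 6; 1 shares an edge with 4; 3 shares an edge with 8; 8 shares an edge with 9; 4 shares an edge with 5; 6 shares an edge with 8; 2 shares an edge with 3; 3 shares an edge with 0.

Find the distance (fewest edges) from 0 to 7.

Distance 0: 0.
Distance 1: 3, 4.
Distance 2: 1, 2, 5, 6, 8.
Distance 3: 7, 9 — contains 7.

3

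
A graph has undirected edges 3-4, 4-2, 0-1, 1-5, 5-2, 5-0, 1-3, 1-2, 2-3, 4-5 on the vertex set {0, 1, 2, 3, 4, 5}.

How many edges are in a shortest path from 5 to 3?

Distance 0: 5.
Distance 1: 0, 1, 2, 4.
Distance 2: 3 — contains 3.

2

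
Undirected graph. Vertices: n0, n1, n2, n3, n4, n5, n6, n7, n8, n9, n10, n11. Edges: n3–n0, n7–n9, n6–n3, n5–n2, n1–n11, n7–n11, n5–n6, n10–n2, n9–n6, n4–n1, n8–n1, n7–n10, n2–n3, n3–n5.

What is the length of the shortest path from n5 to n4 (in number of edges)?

6

Distance 0: n5.
Distance 1: n2, n3, n6.
Distance 2: n0, n9, n10.
Distance 3: n7.
Distance 4: n11.
Distance 5: n1.
Distance 6: n4, n8 — contains n4.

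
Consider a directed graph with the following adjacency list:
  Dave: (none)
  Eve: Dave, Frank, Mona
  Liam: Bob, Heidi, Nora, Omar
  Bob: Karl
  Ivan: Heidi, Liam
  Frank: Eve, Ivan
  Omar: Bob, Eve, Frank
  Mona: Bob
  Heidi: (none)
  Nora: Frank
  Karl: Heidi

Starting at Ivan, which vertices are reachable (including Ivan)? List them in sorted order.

Start at Ivan.
Its neighbours: Heidi, Liam.
Then their neighbours: Bob, Nora, Omar.
Then next layer: Eve, Frank, Karl.
Then next layer: Dave, Mona.
Every vertex is now reached.

Bob, Dave, Eve, Frank, Heidi, Ivan, Karl, Liam, Mona, Nora, Omar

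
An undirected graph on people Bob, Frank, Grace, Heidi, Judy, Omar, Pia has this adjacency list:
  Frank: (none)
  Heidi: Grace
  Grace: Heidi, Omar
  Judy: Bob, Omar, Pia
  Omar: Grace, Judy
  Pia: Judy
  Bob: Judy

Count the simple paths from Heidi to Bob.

1

Heidi–Grace–Omar–Judy–Bob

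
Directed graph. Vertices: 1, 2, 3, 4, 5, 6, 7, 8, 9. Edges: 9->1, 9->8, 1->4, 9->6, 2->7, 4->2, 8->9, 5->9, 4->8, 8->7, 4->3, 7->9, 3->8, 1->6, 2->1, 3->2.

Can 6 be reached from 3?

Yes

Explore from 3.
Distance 1: reach 2, 8.
Distance 2: reach 1, 7, 9.
Distance 3: reach 4, 6.
Found 6.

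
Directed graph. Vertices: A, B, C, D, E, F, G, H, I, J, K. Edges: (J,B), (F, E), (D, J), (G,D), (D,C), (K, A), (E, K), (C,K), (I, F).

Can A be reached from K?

Explore from K.
Distance 1: reach A.
Found A.

Yes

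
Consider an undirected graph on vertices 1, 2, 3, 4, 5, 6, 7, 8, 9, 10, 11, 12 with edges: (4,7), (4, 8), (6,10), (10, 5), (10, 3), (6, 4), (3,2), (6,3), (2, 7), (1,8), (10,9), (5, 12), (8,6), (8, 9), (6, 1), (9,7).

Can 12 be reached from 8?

Yes

Explore from 8.
Distance 1: reach 1, 4, 6, 9.
Distance 2: reach 3, 7, 10.
Distance 3: reach 2, 5.
Distance 4: reach 12.
Found 12.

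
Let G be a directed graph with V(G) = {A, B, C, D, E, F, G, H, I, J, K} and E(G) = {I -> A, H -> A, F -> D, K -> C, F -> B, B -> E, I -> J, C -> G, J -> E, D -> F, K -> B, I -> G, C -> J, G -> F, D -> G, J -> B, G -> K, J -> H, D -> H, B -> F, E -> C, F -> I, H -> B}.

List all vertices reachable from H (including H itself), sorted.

Start at H.
Its neighbours: A, B.
Then their neighbours: E, F.
Then next layer: C, D, I.
Then next layer: G, J.
Then next layer: K.
Every vertex is now reached.

A, B, C, D, E, F, G, H, I, J, K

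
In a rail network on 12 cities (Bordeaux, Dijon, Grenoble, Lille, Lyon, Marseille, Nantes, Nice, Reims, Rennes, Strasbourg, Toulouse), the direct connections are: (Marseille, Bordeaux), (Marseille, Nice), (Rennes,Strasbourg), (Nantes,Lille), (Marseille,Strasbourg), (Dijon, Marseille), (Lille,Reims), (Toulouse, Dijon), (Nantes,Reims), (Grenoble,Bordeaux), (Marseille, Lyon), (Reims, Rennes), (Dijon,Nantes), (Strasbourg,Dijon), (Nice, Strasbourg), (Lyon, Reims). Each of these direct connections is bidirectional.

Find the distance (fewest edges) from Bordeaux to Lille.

4

Distance 0: Bordeaux.
Distance 1: Grenoble, Marseille.
Distance 2: Dijon, Lyon, Nice, Strasbourg.
Distance 3: Nantes, Reims, Rennes, Toulouse.
Distance 4: Lille — contains Lille.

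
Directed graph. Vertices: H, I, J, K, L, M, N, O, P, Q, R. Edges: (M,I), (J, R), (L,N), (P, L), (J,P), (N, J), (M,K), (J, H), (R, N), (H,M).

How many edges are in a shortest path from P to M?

Distance 0: P.
Distance 1: L.
Distance 2: N.
Distance 3: J.
Distance 4: H, R.
Distance 5: M — contains M.

5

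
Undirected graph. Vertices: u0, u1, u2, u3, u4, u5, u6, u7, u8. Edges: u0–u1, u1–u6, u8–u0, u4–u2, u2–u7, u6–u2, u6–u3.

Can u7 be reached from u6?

Yes

Explore from u6.
Distance 1: reach u1, u2, u3.
Distance 2: reach u0, u4, u7.
Found u7.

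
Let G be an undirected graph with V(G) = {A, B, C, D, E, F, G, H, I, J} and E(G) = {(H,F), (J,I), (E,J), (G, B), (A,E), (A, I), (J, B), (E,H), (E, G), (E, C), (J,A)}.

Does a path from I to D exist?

Explore from I.
Distance 1: reach A, J.
Distance 2: reach B, E.
Distance 3: reach C, G, H.
Distance 4: reach F.
The search is exhausted without reaching D; it lies in a different component.

No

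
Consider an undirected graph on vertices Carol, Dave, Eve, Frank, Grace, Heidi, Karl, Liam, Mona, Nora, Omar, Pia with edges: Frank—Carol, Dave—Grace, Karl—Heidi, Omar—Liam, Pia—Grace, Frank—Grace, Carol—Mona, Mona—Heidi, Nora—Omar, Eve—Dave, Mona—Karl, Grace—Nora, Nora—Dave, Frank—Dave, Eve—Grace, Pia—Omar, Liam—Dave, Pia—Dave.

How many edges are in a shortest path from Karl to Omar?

6

Distance 0: Karl.
Distance 1: Heidi, Mona.
Distance 2: Carol.
Distance 3: Frank.
Distance 4: Dave, Grace.
Distance 5: Eve, Liam, Nora, Pia.
Distance 6: Omar — contains Omar.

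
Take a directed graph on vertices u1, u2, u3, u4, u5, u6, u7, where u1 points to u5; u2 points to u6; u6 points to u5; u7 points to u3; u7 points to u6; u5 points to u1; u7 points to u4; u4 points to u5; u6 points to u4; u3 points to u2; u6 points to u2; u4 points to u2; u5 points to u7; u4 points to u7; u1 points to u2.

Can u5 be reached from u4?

Yes

Explore from u4.
Distance 1: reach u2, u5, u7.
Found u5.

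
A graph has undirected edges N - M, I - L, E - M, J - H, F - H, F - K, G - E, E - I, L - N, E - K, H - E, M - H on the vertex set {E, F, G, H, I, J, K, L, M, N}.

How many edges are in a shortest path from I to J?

3

Distance 0: I.
Distance 1: E, L.
Distance 2: G, H, K, M, N.
Distance 3: F, J — contains J.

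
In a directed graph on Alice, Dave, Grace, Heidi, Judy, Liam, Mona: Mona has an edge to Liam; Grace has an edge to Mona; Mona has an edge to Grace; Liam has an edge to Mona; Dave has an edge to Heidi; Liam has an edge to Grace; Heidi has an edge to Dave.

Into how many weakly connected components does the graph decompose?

4

From Alice: component {Alice}.
From Dave: component {Dave, Heidi}.
From Grace: component {Grace, Liam, Mona}.
From Judy: component {Judy}.
That's 4 components.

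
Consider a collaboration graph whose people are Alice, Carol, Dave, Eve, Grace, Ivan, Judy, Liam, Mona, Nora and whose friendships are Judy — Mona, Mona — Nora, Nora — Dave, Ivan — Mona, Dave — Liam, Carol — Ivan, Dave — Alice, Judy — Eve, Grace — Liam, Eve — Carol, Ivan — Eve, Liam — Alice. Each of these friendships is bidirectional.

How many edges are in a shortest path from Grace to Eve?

Distance 0: Grace.
Distance 1: Liam.
Distance 2: Alice, Dave.
Distance 3: Nora.
Distance 4: Mona.
Distance 5: Ivan, Judy.
Distance 6: Carol, Eve — contains Eve.

6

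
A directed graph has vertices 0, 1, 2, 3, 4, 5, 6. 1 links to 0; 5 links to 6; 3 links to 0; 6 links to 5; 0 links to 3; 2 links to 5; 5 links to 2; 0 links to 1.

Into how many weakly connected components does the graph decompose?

3

From 0: component {0, 1, 3}.
From 2: component {2, 5, 6}.
From 4: component {4}.
That's 3 components.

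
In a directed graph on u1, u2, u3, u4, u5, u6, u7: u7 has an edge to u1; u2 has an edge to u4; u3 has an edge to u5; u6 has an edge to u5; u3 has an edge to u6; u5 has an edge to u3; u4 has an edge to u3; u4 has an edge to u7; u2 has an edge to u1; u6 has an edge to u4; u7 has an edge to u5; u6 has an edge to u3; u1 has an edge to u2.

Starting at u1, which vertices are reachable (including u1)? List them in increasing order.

Start at u1.
Its neighbours: u2.
Then their neighbours: u4.
Then next layer: u3, u7.
Then next layer: u5, u6.
Every vertex is now reached.

u1, u2, u3, u4, u5, u6, u7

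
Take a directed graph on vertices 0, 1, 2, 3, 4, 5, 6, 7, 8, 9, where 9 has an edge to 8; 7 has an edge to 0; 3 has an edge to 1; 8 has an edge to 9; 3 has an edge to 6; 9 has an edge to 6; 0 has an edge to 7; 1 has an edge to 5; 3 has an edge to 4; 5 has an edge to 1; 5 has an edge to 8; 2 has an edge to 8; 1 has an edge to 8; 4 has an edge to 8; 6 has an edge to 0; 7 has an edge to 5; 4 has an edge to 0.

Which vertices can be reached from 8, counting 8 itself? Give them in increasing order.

0, 1, 5, 6, 7, 8, 9

Start at 8.
Its neighbours: 9.
Then their neighbours: 6.
Then next layer: 0.
Then next layer: 7.
Then next layer: 5.
Then next layer: 1.
Nothing further is reachable.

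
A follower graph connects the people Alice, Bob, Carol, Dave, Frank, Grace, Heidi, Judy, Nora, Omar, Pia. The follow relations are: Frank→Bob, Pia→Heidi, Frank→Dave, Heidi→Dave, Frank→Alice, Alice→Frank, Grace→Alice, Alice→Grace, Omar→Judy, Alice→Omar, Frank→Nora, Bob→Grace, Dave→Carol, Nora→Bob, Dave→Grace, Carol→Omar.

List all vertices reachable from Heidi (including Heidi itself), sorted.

Alice, Bob, Carol, Dave, Frank, Grace, Heidi, Judy, Nora, Omar

Start at Heidi.
Its neighbours: Dave.
Then their neighbours: Carol, Grace.
Then next layer: Alice, Omar.
Then next layer: Frank, Judy.
Then next layer: Bob, Nora.
Nothing further is reachable.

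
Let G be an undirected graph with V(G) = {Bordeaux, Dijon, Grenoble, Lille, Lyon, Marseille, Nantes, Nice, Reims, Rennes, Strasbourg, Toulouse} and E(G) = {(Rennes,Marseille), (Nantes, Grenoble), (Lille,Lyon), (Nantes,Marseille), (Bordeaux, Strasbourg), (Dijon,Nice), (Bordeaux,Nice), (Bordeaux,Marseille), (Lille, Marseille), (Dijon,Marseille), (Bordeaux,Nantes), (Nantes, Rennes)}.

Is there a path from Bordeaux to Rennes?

Explore from Bordeaux.
Distance 1: reach Marseille, Nantes, Nice, Strasbourg.
Distance 2: reach Dijon, Grenoble, Lille, Rennes.
Found Rennes.

Yes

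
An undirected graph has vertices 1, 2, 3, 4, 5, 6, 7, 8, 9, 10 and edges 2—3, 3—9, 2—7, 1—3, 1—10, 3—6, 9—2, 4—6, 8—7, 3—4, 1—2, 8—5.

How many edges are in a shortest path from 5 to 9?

4

Distance 0: 5.
Distance 1: 8.
Distance 2: 7.
Distance 3: 2.
Distance 4: 1, 3, 9 — contains 9.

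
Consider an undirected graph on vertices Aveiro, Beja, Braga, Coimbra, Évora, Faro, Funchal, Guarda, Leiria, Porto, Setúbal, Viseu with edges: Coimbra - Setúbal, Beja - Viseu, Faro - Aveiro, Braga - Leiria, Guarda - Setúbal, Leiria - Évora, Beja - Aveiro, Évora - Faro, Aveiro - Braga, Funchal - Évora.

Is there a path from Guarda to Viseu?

Explore from Guarda.
Distance 1: reach Setúbal.
Distance 2: reach Coimbra.
The search is exhausted without reaching Viseu; it lies in a different component.

No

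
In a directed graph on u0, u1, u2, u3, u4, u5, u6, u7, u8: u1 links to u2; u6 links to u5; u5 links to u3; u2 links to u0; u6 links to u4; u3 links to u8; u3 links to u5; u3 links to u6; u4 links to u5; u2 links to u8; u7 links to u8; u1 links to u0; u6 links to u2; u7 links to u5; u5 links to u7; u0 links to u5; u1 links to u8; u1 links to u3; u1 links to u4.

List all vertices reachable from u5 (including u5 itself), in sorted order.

Start at u5.
Its neighbours: u3, u7.
Then their neighbours: u6, u8.
Then next layer: u2, u4.
Then next layer: u0.
Nothing further is reachable.

u0, u2, u3, u4, u5, u6, u7, u8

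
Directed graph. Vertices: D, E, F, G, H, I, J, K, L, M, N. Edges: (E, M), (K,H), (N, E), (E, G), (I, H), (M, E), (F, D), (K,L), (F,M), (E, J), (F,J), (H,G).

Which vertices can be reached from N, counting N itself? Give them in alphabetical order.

Start at N.
Its neighbours: E.
Then their neighbours: G, J, M.
Nothing further is reachable.

E, G, J, M, N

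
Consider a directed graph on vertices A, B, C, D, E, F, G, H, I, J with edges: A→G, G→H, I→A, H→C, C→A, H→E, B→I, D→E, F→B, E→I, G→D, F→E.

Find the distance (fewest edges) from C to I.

5

Distance 0: C.
Distance 1: A.
Distance 2: G.
Distance 3: D, H.
Distance 4: E.
Distance 5: I — contains I.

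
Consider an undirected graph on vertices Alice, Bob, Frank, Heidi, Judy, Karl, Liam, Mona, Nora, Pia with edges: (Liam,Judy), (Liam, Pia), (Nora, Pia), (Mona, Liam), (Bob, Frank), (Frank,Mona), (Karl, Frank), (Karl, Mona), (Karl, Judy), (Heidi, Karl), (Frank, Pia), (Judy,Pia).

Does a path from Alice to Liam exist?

Alice has no edges, so nothing is reachable from it.

No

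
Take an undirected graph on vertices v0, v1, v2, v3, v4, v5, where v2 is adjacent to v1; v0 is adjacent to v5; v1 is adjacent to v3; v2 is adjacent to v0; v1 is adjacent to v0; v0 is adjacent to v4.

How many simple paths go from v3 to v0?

2

v3–v1–v0
v3–v1–v2–v0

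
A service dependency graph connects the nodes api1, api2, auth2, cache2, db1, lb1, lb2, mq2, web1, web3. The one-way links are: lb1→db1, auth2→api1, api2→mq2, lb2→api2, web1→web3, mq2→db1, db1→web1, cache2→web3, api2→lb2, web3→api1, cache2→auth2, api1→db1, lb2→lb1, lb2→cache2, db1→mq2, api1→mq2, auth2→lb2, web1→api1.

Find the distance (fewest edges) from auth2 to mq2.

2

Distance 0: auth2.
Distance 1: api1, lb2.
Distance 2: api2, cache2, db1, lb1, mq2 — contains mq2.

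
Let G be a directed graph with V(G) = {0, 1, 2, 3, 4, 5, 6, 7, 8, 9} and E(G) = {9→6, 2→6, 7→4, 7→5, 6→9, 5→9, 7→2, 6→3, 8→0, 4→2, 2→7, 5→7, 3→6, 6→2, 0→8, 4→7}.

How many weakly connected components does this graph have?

3

From 0: component {0, 8}.
From 1: component {1}.
From 2: component {2, 3, 4, 5, 6, 7, 9}.
That's 3 components.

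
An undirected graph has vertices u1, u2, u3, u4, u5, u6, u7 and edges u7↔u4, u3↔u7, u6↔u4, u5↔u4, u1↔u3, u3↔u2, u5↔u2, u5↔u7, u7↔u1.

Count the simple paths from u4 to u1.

7

u4–u5–u2–u3–u1
u4–u5–u2–u3–u7–u1
u4–u5–u7–u1
u4–u5–u7–u3–u1
u4–u7–u1
u4–u7–u3–u1
u4–u7–u5–u2–u3–u1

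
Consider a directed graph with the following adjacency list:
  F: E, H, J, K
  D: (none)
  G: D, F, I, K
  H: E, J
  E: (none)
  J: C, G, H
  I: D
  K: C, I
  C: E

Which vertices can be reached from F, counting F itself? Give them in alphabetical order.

C, D, E, F, G, H, I, J, K

Start at F.
Its neighbours: E, H, J, K.
Then their neighbours: C, G, I.
Then next layer: D.
Every vertex is now reached.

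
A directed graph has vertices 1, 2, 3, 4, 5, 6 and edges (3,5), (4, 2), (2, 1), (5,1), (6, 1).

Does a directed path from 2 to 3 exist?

No

Explore from 2.
Distance 1: reach 1.
The search from 2 is exhausted; no directed path reaches 3.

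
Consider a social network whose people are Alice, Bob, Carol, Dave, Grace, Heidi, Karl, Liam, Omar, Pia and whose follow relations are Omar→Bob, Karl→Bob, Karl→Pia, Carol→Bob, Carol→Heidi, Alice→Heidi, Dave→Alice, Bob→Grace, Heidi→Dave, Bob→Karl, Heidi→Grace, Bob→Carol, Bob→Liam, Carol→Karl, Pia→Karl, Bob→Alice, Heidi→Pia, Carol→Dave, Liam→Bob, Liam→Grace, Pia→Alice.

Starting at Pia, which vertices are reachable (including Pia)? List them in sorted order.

Start at Pia.
Its neighbours: Alice, Karl.
Then their neighbours: Bob, Heidi.
Then next layer: Carol, Dave, Grace, Liam.
Nothing further is reachable.

Alice, Bob, Carol, Dave, Grace, Heidi, Karl, Liam, Pia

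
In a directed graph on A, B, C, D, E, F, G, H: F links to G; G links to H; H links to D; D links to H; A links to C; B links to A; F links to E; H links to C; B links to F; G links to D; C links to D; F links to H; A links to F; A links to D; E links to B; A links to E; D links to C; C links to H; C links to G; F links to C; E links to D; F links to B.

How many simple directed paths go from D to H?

D→C→G→H
D→C→H
D→H

3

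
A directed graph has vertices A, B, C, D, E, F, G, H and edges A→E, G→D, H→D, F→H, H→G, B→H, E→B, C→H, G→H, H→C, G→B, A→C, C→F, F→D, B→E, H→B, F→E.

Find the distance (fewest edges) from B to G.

Distance 0: B.
Distance 1: E, H.
Distance 2: C, D, G — contains G.

2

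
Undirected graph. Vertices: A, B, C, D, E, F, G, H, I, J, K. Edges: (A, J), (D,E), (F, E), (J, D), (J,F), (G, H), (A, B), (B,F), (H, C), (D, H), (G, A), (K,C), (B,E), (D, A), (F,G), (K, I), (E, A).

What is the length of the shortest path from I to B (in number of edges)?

6

Distance 0: I.
Distance 1: K.
Distance 2: C.
Distance 3: H.
Distance 4: D, G.
Distance 5: A, E, F, J.
Distance 6: B — contains B.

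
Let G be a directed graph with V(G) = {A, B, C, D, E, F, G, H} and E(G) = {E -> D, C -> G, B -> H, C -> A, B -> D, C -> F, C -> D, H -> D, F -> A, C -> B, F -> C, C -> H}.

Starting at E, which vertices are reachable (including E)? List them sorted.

D, E

Start at E.
Its neighbours: D.
Nothing further is reachable.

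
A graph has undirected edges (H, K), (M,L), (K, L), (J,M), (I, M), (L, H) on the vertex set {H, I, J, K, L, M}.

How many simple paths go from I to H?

2

I–M–L–H
I–M–L–K–H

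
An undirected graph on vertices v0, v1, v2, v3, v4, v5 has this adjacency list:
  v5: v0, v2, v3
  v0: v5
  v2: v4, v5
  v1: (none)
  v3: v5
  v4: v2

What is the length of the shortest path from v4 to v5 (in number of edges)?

2

Distance 0: v4.
Distance 1: v2.
Distance 2: v5 — contains v5.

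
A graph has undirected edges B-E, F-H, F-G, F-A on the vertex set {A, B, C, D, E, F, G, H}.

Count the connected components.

From A: component {A, F, G, H}.
From B: component {B, E}.
From C: component {C}.
From D: component {D}.
That's 4 components.

4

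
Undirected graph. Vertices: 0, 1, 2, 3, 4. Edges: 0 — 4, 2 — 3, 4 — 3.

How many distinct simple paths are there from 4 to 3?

4–3

1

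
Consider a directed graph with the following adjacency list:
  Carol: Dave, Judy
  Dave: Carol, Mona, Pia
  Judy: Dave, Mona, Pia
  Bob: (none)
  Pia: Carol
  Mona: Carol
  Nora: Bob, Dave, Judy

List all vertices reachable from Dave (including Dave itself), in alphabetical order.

Start at Dave.
Its neighbours: Carol, Mona, Pia.
Then their neighbours: Judy.
Nothing further is reachable.

Carol, Dave, Judy, Mona, Pia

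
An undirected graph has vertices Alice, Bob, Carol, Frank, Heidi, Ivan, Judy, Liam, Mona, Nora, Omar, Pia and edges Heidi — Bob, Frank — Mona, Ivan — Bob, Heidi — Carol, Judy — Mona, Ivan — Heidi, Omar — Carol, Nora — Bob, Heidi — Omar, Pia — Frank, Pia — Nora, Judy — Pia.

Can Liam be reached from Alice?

Alice has no edges, so nothing is reachable from it.

No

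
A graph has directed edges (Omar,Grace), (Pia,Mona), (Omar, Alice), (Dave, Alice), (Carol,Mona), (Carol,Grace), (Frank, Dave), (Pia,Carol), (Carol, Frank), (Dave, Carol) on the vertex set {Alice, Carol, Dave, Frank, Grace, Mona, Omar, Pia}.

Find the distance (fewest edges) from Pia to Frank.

2

Distance 0: Pia.
Distance 1: Carol, Mona.
Distance 2: Frank, Grace — contains Frank.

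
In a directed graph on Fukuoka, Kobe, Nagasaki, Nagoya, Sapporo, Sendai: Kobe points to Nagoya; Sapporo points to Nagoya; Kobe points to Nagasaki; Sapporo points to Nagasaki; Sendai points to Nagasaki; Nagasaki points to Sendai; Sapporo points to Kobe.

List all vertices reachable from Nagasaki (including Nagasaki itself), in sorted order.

Nagasaki, Sendai

Start at Nagasaki.
Its neighbours: Sendai.
Nothing further is reachable.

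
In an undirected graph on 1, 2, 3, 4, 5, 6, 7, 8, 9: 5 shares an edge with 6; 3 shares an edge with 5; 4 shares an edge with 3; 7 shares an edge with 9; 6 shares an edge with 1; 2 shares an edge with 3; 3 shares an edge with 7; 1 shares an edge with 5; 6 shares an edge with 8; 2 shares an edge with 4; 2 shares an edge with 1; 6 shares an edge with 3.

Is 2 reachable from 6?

Yes

Explore from 6.
Distance 1: reach 1, 3, 5, 8.
Distance 2: reach 2, 4, 7.
Found 2.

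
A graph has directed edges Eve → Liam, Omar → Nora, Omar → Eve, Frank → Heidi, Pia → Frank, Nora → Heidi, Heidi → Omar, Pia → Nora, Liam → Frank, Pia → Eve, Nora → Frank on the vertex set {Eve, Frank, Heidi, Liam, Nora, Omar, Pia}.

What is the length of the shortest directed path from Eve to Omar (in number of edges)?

4

Distance 0: Eve.
Distance 1: Liam.
Distance 2: Frank.
Distance 3: Heidi.
Distance 4: Omar — contains Omar.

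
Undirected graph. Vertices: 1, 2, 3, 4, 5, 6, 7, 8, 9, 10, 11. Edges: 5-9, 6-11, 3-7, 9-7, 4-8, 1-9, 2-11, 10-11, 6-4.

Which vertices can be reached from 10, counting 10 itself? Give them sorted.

2, 4, 6, 8, 10, 11

Start at 10.
Its neighbours: 11.
Then their neighbours: 2, 6.
Then next layer: 4.
Then next layer: 8.
Nothing further is reachable.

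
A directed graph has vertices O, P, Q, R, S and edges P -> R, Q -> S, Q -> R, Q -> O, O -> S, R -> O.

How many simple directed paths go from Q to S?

Q→O→S
Q→R→O→S
Q→S

3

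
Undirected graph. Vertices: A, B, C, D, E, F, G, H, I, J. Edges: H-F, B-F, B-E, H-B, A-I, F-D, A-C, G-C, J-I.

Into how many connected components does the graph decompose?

From A: component {A, C, G, I, J}.
From B: component {B, D, E, F, H}.
That's 2 components.

2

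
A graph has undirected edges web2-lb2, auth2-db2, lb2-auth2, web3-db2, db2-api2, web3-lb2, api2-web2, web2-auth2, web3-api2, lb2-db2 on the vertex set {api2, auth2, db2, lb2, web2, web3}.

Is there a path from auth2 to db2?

Yes

Explore from auth2.
Distance 1: reach db2, lb2, web2.
Found db2.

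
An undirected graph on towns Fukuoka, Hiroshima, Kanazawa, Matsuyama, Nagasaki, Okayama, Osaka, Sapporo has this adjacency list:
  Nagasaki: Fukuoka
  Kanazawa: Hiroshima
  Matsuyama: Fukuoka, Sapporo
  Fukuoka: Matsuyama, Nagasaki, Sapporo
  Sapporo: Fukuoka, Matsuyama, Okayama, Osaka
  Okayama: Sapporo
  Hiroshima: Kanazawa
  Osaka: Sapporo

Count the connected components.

From Fukuoka: component {Fukuoka, Matsuyama, Nagasaki, Okayama, Osaka, Sapporo}.
From Hiroshima: component {Hiroshima, Kanazawa}.
That's 2 components.

2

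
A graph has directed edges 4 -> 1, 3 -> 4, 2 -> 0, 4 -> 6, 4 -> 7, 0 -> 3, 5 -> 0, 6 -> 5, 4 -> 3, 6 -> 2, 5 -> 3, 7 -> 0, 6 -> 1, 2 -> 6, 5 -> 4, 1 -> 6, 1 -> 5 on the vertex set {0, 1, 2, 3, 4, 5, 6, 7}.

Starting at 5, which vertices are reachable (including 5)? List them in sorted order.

Start at 5.
Its neighbours: 0, 3, 4.
Then their neighbours: 1, 6, 7.
Then next layer: 2.
Every vertex is now reached.

0, 1, 2, 3, 4, 5, 6, 7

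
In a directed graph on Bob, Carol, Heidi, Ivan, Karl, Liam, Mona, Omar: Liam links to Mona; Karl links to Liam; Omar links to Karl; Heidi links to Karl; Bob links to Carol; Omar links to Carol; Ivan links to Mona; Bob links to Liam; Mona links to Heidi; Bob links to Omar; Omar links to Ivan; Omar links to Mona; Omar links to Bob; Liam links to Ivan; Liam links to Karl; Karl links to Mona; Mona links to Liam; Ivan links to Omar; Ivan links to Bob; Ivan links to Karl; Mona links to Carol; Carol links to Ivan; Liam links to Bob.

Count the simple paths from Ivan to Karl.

14

Ivan→Bob→Liam→Karl
Ivan→Bob→Liam→Mona→Heidi→Karl
Ivan→Bob→Omar→Karl
Ivan→Bob→Omar→Mona→Heidi→Karl
Ivan→Bob→Omar→Mona→Liam→Karl
Ivan→Karl
Ivan→Mona→Heidi→Karl
Ivan→Mona→Liam→Bob→Omar→Karl
Ivan→Mona→Liam→Karl
Ivan→Omar→Bob→Liam→Karl
Ivan→Omar→Bob→Liam→Mona→Heidi→Karl
Ivan→Omar→Karl
Ivan→Omar→Mona→Heidi→Karl
Ivan→Omar→Mona→Liam→Karl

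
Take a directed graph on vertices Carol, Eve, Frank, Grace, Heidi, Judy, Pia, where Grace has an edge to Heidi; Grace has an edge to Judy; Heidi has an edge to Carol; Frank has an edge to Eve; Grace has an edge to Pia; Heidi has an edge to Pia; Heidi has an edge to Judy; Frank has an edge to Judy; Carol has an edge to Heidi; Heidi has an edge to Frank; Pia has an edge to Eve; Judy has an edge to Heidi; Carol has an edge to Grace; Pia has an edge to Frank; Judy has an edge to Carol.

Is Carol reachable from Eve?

Eve has no outgoing edges, so nothing is reachable from it.

No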